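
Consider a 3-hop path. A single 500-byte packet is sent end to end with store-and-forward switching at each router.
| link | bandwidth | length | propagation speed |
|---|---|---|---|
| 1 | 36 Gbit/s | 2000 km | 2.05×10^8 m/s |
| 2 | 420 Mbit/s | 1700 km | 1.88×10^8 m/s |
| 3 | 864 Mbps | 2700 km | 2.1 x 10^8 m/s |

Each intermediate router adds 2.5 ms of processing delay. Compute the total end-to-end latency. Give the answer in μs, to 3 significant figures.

36700 μs

L = 500 × 8 = 4000 bits.
Transmission delays (L/R per hop): 0.111111, 9.52381, 4.62963 μs; sum = 14.2646 μs.
Propagation delays (d/s per hop): 9756.1, 9042.55, 12857.1 μs; sum = 31655.8 μs.
Processing at 2 router(s): 2 × 2.5 ms = 5000 μs.
End-to-end = 36700 μs.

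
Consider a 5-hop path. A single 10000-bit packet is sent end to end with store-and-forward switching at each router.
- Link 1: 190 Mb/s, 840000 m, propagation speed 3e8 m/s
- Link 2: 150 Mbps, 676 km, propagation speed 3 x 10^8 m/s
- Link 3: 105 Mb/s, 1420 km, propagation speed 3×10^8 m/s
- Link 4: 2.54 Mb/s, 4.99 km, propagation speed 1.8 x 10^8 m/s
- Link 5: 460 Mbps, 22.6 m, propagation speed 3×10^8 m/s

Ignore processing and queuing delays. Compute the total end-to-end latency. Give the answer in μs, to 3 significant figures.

14000 μs

Transmission delays (L/R per hop): 52.6316, 66.6667, 95.2381, 3937.01, 21.7391 μs; sum = 4173.28 μs.
Propagation delays (d/s per hop): 2800, 2253.33, 4733.33, 27.7222, 0.0753333 μs; sum = 9814.46 μs.
End-to-end = 14000 μs.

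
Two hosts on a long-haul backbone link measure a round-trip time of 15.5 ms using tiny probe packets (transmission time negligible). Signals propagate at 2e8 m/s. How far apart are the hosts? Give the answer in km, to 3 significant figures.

One-way propagation = RTT/2 = 7.75 ms.
d = s × t = 200000000 × 0.00775 = 1550 km.

1550 km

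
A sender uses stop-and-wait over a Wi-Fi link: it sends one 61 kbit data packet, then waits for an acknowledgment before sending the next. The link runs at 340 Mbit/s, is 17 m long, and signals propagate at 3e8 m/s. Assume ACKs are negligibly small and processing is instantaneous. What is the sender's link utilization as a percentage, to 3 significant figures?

99.9 %

t_tx = L/R = 61000/340000000 = 0.000179412 s.
t_prop = 17/300000000 = 5.66667e-08 s; RTT = 1.13333e-07 s.
Cycle = t_tx + RTT = 0.000179525 s.
Utilization = t_tx / cycle = 0.000179412/0.000179525 = 99.9 %.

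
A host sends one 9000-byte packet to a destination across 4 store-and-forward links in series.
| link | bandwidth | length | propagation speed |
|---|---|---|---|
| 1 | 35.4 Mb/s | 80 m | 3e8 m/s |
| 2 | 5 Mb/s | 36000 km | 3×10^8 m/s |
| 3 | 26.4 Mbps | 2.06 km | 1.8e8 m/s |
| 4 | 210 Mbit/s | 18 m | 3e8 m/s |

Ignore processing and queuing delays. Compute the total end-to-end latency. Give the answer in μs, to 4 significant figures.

139500 μs

L = 9000 × 8 = 72000 bits.
Transmission delays (L/R per hop): 2033.9, 14400, 2727.27, 342.857 μs; sum = 19504 μs.
Propagation delays (d/s per hop): 0.266667, 120000, 11.4444, 0.06 μs; sum = 120012 μs.
End-to-end = 139500 μs.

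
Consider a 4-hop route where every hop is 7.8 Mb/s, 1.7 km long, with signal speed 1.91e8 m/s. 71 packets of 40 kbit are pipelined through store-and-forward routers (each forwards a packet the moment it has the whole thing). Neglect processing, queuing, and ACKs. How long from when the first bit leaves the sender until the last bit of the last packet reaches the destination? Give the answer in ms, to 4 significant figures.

379.5 ms

Per-hop transmission t_tx = L/R = 40000/7800000 = 5.12821 ms.
Per-hop propagation t_prop = 1700/191000000 = 0.00890052 ms.
Pipeline fill: first packet needs 4·t_tx to clear all hops; remaining 70 packets each add one t_tx.
Total = (4+71-1)·t_tx + 4·t_prop = 74·5.12821 + 4·0.00890052 = 379.5 ms.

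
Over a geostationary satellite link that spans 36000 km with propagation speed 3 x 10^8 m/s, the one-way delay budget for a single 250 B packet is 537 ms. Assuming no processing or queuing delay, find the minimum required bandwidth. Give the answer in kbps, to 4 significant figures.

4.796 kbps

L = 2000 bits.
Propagation delay = 36000000 / 300000000 = 120 ms.
Transmission budget = 537 − 120 = 417 ms.
R ≥ L / t_tx = 2000 bits / 0.417 s = 4.796 kbps.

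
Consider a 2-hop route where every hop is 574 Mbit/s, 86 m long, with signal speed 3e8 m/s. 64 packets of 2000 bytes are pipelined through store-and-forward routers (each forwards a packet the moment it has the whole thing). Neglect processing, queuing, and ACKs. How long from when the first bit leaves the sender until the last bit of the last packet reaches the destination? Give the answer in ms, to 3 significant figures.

Per-hop transmission t_tx = L/R = 16000/574000000 = 0.0278746 ms.
Per-hop propagation t_prop = 86/300000000 = 0.000286667 ms.
Pipeline fill: first packet needs 2·t_tx to clear all hops; remaining 63 packets each add one t_tx.
Total = (2+64-1)·t_tx + 2·t_prop = 65·0.0278746 + 2·0.000286667 = 1.81 ms.

1.81 ms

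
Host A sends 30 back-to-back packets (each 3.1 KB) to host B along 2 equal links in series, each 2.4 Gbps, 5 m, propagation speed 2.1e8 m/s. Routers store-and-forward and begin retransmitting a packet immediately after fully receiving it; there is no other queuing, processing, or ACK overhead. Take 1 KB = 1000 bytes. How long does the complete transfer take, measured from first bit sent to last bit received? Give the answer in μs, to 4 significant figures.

Per-hop transmission t_tx = L/R = 24800/2400000000 = 10.3333 μs.
Per-hop propagation t_prop = 5/210000000 = 0.0238095 μs.
Pipeline fill: first packet needs 2·t_tx to clear all hops; remaining 29 packets each add one t_tx.
Total = (2+30-1)·t_tx + 2·t_prop = 31·10.3333 + 2·0.0238095 = 320.4 μs.

320.4 μs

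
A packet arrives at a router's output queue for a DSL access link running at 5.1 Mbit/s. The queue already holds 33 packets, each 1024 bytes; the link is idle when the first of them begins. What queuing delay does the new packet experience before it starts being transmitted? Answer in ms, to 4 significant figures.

Each queued packet: L/R = 8192/5100000 = 1.60627 ms.
33 queued → 53.0071 ms.
Queuing delay = 53.01 ms.

53.01 ms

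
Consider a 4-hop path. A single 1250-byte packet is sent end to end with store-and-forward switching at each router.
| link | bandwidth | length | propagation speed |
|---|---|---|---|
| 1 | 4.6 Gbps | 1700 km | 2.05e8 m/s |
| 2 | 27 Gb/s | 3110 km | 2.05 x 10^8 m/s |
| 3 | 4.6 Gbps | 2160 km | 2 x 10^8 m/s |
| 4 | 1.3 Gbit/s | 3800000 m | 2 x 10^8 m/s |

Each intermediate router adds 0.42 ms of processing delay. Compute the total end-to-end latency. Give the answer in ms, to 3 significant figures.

L = 1250 × 8 = 10000 bits.
Transmission delays (L/R per hop): 0.00217391, 0.00037037, 0.00217391, 0.00769231 ms; sum = 0.0124105 ms.
Propagation delays (d/s per hop): 8.29268, 15.1707, 10.8, 19 ms; sum = 53.2634 ms.
Processing at 3 router(s): 3 × 0.42 ms = 1.26 ms.
End-to-end = 54.5 ms.

54.5 ms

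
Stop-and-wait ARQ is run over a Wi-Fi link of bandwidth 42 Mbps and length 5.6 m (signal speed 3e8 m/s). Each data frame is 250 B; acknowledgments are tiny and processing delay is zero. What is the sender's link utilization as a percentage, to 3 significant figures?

99.9 %

t_tx = L/R = 2000/42000000 = 4.7619e-05 s.
t_prop = 5.6/300000000 = 1.86667e-08 s; RTT = 3.73333e-08 s.
Cycle = t_tx + RTT = 4.76564e-05 s.
Utilization = t_tx / cycle = 4.7619e-05/4.76564e-05 = 99.9 %.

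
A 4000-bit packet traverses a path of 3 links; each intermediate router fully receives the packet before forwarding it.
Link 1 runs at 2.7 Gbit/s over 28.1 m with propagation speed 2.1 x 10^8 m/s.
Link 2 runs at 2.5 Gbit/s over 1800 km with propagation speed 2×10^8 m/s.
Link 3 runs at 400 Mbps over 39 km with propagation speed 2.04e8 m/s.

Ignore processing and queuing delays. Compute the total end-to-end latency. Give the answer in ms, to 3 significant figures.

9.20 ms

Transmission delays (L/R per hop): 0.00148148, 0.0016, 0.01 ms; sum = 0.0130815 ms.
Propagation delays (d/s per hop): 0.00013381, 9, 0.191176 ms; sum = 9.19131 ms.
End-to-end = 9.20 ms.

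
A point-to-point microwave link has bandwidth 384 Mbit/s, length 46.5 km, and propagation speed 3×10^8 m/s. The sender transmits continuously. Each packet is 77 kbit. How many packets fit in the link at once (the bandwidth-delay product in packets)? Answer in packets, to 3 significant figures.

0.773 packets

Propagation delay = 46500 / 300000000 = 0.000155 s.
BDP = R × t_prop = 384000000 × 0.000155 = 59520 bits.
In packets of 77000 bits: 0.773 packets.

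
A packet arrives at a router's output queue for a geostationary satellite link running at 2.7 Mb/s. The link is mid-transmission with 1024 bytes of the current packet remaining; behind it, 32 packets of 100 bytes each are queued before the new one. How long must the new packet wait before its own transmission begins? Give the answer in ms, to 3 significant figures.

Each queued packet: L/R = 800/2700000 = 0.296296 ms.
32 queued → 9.48148 ms.
Plus remaining 8192 bits of current packet: 3.03407 ms.
Queuing delay = 12.5 ms.

12.5 ms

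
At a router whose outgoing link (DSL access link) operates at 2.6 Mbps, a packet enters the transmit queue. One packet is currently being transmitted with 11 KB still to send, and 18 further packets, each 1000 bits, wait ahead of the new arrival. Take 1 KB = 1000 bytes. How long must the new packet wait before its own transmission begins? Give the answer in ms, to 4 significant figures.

Each queued packet: L/R = 1000/2600000 = 0.384615 ms.
18 queued → 6.92308 ms.
Plus remaining 88000 bits of current packet: 33.8462 ms.
Queuing delay = 40.77 ms.

40.77 ms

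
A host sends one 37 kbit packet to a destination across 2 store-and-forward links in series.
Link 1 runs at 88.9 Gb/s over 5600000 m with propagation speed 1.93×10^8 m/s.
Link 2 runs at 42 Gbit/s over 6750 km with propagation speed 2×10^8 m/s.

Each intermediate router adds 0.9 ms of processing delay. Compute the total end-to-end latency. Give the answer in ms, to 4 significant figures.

63.67 ms

L = 37000 bits.
Transmission delays (L/R per hop): 0.000416198, 0.000880952 ms; sum = 0.00129715 ms.
Propagation delays (d/s per hop): 29.0155, 33.75 ms; sum = 62.7655 ms.
Processing at 1 router(s): 1 × 0.9 ms = 0.9 ms.
End-to-end = 63.67 ms.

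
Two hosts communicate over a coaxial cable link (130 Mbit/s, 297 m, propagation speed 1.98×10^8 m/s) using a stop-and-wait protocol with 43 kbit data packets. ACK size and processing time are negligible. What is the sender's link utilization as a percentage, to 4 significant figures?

99.10 %

t_tx = L/R = 43000/130000000 = 0.000330769 s.
t_prop = 297/198000000 = 1.5e-06 s; RTT = 3e-06 s.
Cycle = t_tx + RTT = 0.000333769 s.
Utilization = t_tx / cycle = 0.000330769/0.000333769 = 99.10 %.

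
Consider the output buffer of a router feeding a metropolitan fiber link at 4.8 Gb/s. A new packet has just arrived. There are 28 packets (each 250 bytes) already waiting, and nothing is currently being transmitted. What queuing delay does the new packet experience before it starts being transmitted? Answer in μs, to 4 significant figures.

Each queued packet: L/R = 2000/4800000000 = 0.416667 μs.
28 queued → 11.6667 μs.
Queuing delay = 11.67 μs.

11.67 μs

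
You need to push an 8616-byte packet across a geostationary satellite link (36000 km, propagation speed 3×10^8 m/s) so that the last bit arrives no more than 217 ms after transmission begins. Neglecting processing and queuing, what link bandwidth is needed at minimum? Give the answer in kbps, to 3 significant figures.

L = 68928 bits.
Propagation delay = 36000000 / 300000000 = 120 ms.
Transmission budget = 217 − 120 = 97 ms.
R ≥ L / t_tx = 68928 bits / 0.097 s = 711 kbps.

711 kbps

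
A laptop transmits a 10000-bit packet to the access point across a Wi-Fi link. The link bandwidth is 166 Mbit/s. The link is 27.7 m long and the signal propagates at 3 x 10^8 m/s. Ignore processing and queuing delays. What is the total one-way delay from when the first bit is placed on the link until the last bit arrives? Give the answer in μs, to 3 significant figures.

Transmission delay = L/R = 10000 / 166000000 = 60.241 μs.
Propagation delay = d/s = 27.7 m / 300000000 m/s = 0.0923333 μs.
Total = 60.3 μs.

60.3 μs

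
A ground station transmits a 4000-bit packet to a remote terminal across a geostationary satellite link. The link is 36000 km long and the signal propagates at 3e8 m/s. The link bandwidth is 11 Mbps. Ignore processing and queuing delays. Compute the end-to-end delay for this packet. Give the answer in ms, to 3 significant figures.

Transmission delay = L/R = 4000 / 11000000 = 0.363636 ms.
Propagation delay = d/s = 36000000 m / 300000000 m/s = 120 ms.
Total = 120 ms.

120 ms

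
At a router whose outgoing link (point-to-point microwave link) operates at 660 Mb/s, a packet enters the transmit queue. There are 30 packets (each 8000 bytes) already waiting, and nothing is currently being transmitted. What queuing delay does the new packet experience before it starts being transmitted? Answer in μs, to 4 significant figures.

2909 μs

Each queued packet: L/R = 64000/660000000 = 96.9697 μs.
30 queued → 2909.09 μs.
Queuing delay = 2909 μs.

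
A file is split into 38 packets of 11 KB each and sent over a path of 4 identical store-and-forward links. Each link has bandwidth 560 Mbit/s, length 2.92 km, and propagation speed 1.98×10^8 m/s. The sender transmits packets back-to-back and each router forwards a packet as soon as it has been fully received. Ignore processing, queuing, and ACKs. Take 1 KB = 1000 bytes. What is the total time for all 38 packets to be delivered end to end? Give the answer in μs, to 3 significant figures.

Per-hop transmission t_tx = L/R = 88000/560000000 = 157.143 μs.
Per-hop propagation t_prop = 2920/198000000 = 14.7475 μs.
Pipeline fill: first packet needs 4·t_tx to clear all hops; remaining 37 packets each add one t_tx.
Total = (4+38-1)·t_tx + 4·t_prop = 41·157.143 + 4·14.7475 = 6500 μs.

6500 μs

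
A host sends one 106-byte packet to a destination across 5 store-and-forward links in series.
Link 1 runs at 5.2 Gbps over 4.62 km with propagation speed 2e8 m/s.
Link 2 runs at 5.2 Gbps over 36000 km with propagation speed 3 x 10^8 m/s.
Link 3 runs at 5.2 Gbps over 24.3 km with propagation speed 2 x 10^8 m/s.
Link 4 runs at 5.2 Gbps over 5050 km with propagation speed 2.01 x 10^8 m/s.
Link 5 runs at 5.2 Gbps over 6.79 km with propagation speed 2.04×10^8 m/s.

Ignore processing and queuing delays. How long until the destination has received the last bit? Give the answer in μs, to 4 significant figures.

145300 μs

L = 106 × 8 = 848 bits.
Transmission delay per hop = L/R = 848/5200000000 = 0.163077 μs; 5 hops → 0.815385 μs.
Propagation delays (d/s per hop): 23.1, 120000, 121.5, 25124.4, 33.2843 μs; sum = 145302 μs.
End-to-end = 145300 μs.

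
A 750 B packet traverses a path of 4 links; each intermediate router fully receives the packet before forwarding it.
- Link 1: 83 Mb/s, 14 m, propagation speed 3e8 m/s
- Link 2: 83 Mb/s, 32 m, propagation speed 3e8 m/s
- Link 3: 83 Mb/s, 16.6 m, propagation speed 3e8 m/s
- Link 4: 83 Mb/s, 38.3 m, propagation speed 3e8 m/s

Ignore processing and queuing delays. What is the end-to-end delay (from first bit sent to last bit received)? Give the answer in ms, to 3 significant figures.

0.289 ms

L = 750 × 8 = 6000 bits.
Transmission delay per hop = L/R = 6000/83000000 = 0.0722892 ms; 4 hops → 0.289157 ms.
Propagation delays (d/s per hop): 4.66667e-05, 0.000106667, 5.53333e-05, 0.000127667 ms; sum = 0.000336333 ms.
End-to-end = 0.289 ms.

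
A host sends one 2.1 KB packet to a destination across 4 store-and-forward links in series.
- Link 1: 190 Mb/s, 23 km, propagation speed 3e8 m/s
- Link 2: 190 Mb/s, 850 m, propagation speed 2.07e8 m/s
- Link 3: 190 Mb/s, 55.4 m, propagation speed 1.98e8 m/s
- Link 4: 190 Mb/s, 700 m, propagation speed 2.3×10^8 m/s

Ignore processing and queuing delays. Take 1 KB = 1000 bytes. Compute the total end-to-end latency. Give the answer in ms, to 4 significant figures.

L = 16800 bits.
Transmission delay per hop = L/R = 16800/190000000 = 0.0884211 ms; 4 hops → 0.353684 ms.
Propagation delays (d/s per hop): 0.0766667, 0.00410628, 0.000279798, 0.00304348 ms; sum = 0.0840962 ms.
End-to-end = 0.4378 ms.

0.4378 ms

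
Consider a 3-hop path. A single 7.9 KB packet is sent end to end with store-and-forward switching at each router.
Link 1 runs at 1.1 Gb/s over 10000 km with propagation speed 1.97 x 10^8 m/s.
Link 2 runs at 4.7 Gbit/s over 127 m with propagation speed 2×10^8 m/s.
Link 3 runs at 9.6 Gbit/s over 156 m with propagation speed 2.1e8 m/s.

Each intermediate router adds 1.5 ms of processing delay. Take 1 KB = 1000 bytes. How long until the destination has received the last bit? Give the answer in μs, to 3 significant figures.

L = 63200 bits.
Transmission delays (L/R per hop): 57.4545, 13.4468, 6.58333 μs; sum = 77.4847 μs.
Propagation delays (d/s per hop): 50761.4, 0.635, 0.742857 μs; sum = 50762.8 μs.
Processing at 2 router(s): 2 × 1.5 ms = 3000 μs.
End-to-end = 53800 μs.

53800 μs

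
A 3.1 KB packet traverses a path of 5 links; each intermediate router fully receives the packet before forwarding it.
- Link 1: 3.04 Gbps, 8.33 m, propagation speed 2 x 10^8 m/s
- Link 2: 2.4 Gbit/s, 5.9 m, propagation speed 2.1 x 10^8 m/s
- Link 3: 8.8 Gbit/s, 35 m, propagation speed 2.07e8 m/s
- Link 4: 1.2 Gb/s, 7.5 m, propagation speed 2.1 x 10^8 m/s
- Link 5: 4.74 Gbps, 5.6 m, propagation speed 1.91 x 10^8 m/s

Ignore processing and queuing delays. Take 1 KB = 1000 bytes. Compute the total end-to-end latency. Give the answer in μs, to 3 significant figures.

47.5 μs

L = 24800 bits.
Transmission delays (L/R per hop): 8.15789, 10.3333, 2.81818, 20.6667, 5.23207 μs; sum = 47.2081 μs.
Propagation delays (d/s per hop): 0.04165, 0.0280952, 0.169082, 0.0357143, 0.0293194 μs; sum = 0.303861 μs.
End-to-end = 47.5 μs.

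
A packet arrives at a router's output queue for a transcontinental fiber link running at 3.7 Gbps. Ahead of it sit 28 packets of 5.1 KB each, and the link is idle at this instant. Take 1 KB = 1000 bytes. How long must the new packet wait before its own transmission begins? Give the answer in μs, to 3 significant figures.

Each queued packet: L/R = 40800/3700000000 = 11.027 μs.
28 queued → 308.757 μs.
Queuing delay = 309 μs.

309 μs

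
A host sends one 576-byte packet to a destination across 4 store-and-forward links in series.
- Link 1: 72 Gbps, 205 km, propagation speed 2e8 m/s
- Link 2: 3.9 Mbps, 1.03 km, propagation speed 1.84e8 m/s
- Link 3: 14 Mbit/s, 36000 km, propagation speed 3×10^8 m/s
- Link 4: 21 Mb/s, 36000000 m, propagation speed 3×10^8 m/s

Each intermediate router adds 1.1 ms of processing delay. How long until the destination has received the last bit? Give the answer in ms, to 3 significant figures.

246 ms

L = 576 × 8 = 4608 bits.
Transmission delays (L/R per hop): 6.4e-05, 1.18154, 0.329143, 0.219429 ms; sum = 1.73017 ms.
Propagation delays (d/s per hop): 1.025, 0.00559783, 120, 120 ms; sum = 241.031 ms.
Processing at 3 router(s): 3 × 1.1 ms = 3.3 ms.
End-to-end = 246 ms.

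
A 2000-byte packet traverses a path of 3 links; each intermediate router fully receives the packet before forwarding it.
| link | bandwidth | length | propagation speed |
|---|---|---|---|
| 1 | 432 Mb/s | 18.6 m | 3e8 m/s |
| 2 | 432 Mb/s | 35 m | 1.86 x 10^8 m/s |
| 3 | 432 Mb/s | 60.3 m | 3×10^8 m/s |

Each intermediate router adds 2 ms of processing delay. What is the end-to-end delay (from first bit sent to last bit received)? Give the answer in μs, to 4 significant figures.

4112 μs

L = 2000 × 8 = 16000 bits.
Transmission delay per hop = L/R = 16000/432000000 = 37.037 μs; 3 hops → 111.111 μs.
Propagation delays (d/s per hop): 0.062, 0.188172, 0.201 μs; sum = 0.451172 μs.
Processing at 2 router(s): 2 × 2 ms = 4000 μs.
End-to-end = 4112 μs.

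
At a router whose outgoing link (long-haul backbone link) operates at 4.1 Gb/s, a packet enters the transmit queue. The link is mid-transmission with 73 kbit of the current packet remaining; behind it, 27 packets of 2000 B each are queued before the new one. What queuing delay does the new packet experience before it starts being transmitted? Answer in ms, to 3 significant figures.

0.123 ms

Each queued packet: L/R = 16000/4.1e+09 = 0.00390244 ms.
27 queued → 0.105366 ms.
Plus remaining 73000 bits of current packet: 0.0178049 ms.
Queuing delay = 0.123 ms.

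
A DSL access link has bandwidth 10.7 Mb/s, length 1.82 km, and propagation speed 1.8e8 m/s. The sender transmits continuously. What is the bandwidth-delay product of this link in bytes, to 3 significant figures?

Propagation delay = 1820 / 180000000 = 1.01111e-05 s.
BDP = R × t_prop = 10700000 × 1.01111e-05 = 108.189 bits.
In bytes: 108.189/8 = 13.5 bytes.

13.5 bytes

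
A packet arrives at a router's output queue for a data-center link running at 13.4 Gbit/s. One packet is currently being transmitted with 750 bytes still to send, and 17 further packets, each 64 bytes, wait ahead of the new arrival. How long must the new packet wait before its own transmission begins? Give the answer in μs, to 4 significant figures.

1.097 μs

Each queued packet: L/R = 512/13400000000 = 0.038209 μs.
17 queued → 0.649552 μs.
Plus remaining 6000 bits of current packet: 0.447761 μs.
Queuing delay = 1.097 μs.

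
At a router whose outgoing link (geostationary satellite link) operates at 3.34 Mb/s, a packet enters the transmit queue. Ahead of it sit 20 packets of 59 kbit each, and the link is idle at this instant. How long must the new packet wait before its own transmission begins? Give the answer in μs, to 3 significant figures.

353000 μs

Each queued packet: L/R = 59000/3340000 = 17664.7 μs.
20 queued → 353293 μs.
Queuing delay = 353000 μs.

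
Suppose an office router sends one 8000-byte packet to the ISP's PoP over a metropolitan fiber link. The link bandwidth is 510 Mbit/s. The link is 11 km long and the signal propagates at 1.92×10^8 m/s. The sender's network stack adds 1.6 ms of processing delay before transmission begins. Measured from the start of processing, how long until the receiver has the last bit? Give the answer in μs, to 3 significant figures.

L = 8000 × 8 = 64000 bits.
Transmission delay = L/R = 64000 / 510000000 = 125.49 μs.
Propagation delay = d/s = 11000 m / 192000000 m/s = 57.2917 μs.
Plus processing delay 1.6 ms = 1600 μs.
Total = 1780 μs.

1780 μs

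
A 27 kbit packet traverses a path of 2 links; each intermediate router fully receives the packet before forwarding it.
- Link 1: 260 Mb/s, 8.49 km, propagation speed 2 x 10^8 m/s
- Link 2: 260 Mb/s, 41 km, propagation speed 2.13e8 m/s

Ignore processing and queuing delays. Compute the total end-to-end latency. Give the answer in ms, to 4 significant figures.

L = 27000 bits.
Transmission delay per hop = L/R = 27000/260000000 = 0.103846 ms; 2 hops → 0.207692 ms.
Propagation delays (d/s per hop): 0.04245, 0.192488 ms; sum = 0.234938 ms.
End-to-end = 0.4426 ms.

0.4426 ms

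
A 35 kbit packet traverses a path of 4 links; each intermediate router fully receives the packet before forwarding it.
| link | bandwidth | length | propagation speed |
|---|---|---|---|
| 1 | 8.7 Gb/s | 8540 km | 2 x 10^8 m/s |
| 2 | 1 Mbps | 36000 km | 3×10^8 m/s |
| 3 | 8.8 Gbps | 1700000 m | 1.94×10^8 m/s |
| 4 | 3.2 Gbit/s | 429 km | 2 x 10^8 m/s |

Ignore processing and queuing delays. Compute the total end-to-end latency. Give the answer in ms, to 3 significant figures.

L = 35000 bits.
Transmission delays (L/R per hop): 0.00402299, 35, 0.00397727, 0.0109375 ms; sum = 35.0189 ms.
Propagation delays (d/s per hop): 42.7, 120, 8.76289, 2.145 ms; sum = 173.608 ms.
End-to-end = 209 ms.

209 ms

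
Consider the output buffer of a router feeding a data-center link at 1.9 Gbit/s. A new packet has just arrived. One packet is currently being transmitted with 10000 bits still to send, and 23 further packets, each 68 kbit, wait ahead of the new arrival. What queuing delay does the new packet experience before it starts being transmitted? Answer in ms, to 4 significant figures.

Each queued packet: L/R = 68000/1900000000 = 0.0357895 ms.
23 queued → 0.823158 ms.
Plus remaining 10000 bits of current packet: 0.00526316 ms.
Queuing delay = 0.8284 ms.

0.8284 ms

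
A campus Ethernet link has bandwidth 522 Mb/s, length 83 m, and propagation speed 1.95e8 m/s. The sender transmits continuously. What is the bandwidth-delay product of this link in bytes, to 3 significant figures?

Propagation delay = 83 / 195000000 = 4.25641e-07 s.
BDP = R × t_prop = 522000000 × 4.25641e-07 = 222.185 bits.
In bytes: 222.185/8 = 27.8 bytes.

27.8 bytes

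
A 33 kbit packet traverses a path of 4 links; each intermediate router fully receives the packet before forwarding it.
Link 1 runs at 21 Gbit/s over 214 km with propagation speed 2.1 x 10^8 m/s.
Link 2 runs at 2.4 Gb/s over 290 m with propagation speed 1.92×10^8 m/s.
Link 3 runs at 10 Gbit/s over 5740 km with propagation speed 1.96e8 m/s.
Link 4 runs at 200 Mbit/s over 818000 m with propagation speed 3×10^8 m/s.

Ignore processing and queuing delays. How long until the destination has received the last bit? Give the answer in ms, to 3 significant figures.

33.2 ms

L = 33000 bits.
Transmission delays (L/R per hop): 0.00157143, 0.01375, 0.0033, 0.165 ms; sum = 0.183621 ms.
Propagation delays (d/s per hop): 1.01905, 0.00151042, 29.2857, 2.72667 ms; sum = 33.0329 ms.
End-to-end = 33.2 ms.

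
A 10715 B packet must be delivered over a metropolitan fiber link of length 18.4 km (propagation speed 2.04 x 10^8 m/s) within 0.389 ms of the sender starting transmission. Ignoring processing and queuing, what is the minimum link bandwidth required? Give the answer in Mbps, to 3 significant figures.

L = 85720 bits.
Propagation delay = 18400 / 204000000 = 0.0901961 ms.
Transmission budget = 0.389 − 0.0901961 = 0.298804 ms.
R ≥ L / t_tx = 85720 bits / 0.000298804 s = 287 Mbps.

287 Mbps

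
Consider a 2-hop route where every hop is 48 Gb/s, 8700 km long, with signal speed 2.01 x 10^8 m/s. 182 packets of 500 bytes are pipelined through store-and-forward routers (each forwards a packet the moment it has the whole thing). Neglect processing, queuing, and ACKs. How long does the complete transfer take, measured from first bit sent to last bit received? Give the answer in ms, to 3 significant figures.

86.6 ms

Per-hop transmission t_tx = L/R = 4000/48000000000 = 8.33333e-05 ms.
Per-hop propagation t_prop = 8700000/2.01e+08 = 43.2836 ms.
Pipeline fill: first packet needs 2·t_tx to clear all hops; remaining 181 packets each add one t_tx.
Total = (2+182-1)·t_tx + 2·t_prop = 183·8.33333e-05 + 2·43.2836 = 86.6 ms.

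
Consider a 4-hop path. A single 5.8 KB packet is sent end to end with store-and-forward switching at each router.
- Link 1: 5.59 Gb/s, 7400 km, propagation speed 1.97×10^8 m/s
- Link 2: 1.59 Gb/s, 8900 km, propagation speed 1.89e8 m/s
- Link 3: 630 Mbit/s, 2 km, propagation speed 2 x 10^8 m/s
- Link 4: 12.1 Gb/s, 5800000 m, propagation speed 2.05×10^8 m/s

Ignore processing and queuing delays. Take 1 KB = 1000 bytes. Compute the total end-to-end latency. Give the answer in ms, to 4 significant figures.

113.1 ms

L = 46400 bits.
Transmission delays (L/R per hop): 0.00830054, 0.0291824, 0.0736508, 0.00383471 ms; sum = 0.114968 ms.
Propagation delays (d/s per hop): 37.5635, 47.0899, 0.01, 28.2927 ms; sum = 112.956 ms.
End-to-end = 113.1 ms.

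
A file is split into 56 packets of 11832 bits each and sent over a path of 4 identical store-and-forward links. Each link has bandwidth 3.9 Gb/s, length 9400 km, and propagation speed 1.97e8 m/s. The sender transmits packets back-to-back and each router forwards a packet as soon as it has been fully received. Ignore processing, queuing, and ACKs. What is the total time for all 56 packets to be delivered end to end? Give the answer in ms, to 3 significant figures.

191 ms

Per-hop transmission t_tx = L/R = 11832/3900000000 = 0.00303385 ms.
Per-hop propagation t_prop = 9400000/197000000 = 47.7157 ms.
Pipeline fill: first packet needs 4·t_tx to clear all hops; remaining 55 packets each add one t_tx.
Total = (4+56-1)·t_tx + 4·t_prop = 59·0.00303385 + 4·47.7157 = 191 ms.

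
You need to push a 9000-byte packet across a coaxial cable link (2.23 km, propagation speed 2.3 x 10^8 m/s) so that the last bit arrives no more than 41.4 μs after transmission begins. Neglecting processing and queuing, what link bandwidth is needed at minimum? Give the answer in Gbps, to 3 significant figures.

2.27 Gbps

L = 72000 bits.
Propagation delay = 2230 / 2.3e+08 = 9.69565 μs.
Transmission budget = 41.4 − 9.69565 = 31.7043 μs.
R ≥ L / t_tx = 72000 bits / 3.17043e-05 s = 2.27 Gbps.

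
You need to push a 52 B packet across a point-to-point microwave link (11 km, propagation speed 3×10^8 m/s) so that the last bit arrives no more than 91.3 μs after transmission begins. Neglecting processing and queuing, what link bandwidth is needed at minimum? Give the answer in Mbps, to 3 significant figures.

7.61 Mbps

L = 416 bits.
Propagation delay = 11000 / 300000000 = 36.6667 μs.
Transmission budget = 91.3 − 36.6667 = 54.6333 μs.
R ≥ L / t_tx = 416 bits / 5.46333e-05 s = 7.61 Mbps.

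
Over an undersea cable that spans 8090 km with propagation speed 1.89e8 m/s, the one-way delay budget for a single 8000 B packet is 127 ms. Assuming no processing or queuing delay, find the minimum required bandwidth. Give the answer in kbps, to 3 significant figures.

L = 64000 bits.
Propagation delay = 8090000 / 189000000 = 42.8042 ms.
Transmission budget = 127 − 42.8042 = 84.1958 ms.
R ≥ L / t_tx = 64000 bits / 0.0841958 s = 760 kbps.

760 kbps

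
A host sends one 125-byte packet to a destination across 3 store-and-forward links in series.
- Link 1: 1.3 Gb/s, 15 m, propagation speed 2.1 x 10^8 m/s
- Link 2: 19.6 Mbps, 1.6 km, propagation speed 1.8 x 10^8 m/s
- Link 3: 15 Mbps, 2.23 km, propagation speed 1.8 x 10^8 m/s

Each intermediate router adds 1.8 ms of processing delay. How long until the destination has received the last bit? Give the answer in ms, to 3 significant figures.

L = 125 × 8 = 1000 bits.
Transmission delays (L/R per hop): 0.000769231, 0.0510204, 0.0666667 ms; sum = 0.118456 ms.
Propagation delays (d/s per hop): 7.14286e-05, 0.00888889, 0.0123889 ms; sum = 0.0213492 ms.
Processing at 2 router(s): 2 × 1.8 ms = 3.6 ms.
End-to-end = 3.74 ms.

3.74 ms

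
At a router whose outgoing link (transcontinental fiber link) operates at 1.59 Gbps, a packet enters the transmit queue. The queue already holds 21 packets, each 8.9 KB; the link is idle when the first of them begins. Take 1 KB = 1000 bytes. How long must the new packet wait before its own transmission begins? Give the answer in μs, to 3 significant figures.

940 μs

Each queued packet: L/R = 71200/1590000000 = 44.7799 μs.
21 queued → 940.377 μs.
Queuing delay = 940 μs.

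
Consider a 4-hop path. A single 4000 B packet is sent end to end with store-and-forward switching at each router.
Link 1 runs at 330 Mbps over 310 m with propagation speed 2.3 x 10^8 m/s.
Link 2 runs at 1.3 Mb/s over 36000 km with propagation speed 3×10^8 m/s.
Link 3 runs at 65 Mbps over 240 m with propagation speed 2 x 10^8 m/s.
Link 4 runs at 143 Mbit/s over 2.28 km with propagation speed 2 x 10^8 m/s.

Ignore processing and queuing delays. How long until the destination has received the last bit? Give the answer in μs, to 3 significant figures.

145000 μs

L = 4000 × 8 = 32000 bits.
Transmission delays (L/R per hop): 96.9697, 24615.4, 492.308, 223.776 μs; sum = 25428.4 μs.
Propagation delays (d/s per hop): 1.34783, 120000, 1.2, 11.4 μs; sum = 120014 μs.
End-to-end = 145000 μs.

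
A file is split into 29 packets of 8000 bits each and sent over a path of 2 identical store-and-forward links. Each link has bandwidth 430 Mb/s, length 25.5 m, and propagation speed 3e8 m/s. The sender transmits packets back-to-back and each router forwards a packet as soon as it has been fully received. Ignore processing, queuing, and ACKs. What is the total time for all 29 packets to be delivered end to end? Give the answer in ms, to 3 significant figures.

Per-hop transmission t_tx = L/R = 8000/430000000 = 0.0186047 ms.
Per-hop propagation t_prop = 25.5/300000000 = 8.5e-05 ms.
Pipeline fill: first packet needs 2·t_tx to clear all hops; remaining 28 packets each add one t_tx.
Total = (2+29-1)·t_tx + 2·t_prop = 30·0.0186047 + 2·8.5e-05 = 0.558 ms.

0.558 ms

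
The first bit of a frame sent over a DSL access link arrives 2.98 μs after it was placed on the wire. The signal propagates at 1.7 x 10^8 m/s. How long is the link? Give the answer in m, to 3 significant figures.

507 m

d = s × t_prop = 170000000 × 2.98e-06 = 507 m.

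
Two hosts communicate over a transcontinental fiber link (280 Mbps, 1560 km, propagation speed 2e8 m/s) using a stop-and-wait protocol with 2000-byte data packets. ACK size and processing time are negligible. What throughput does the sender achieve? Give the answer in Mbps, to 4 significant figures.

1.022 Mbps

t_tx = L/R = 16000/280000000 = 5.71429e-05 s.
t_prop = 1560000/200000000 = 0.0078 s; RTT = 0.0156 s.
Cycle = t_tx + RTT = 0.0156571 s.
Throughput = L / cycle = 16000 / 0.0156571 = 1.022 Mbps.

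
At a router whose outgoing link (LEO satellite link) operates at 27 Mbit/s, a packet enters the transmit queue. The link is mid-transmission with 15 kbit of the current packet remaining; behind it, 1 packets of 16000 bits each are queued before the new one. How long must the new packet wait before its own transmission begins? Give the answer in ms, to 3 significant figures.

Each queued packet: L/R = 16000/27000000 = 0.592593 ms.
1 queued → 0.592593 ms.
Plus remaining 15000 bits of current packet: 0.555556 ms.
Queuing delay = 1.15 ms.

1.15 ms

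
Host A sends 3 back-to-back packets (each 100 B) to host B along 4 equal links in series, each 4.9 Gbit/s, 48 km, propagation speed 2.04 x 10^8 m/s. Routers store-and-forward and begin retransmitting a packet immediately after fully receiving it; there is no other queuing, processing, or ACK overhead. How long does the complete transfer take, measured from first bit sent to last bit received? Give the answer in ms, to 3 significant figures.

Per-hop transmission t_tx = L/R = 800/4900000000 = 0.000163265 ms.
Per-hop propagation t_prop = 48000/204000000 = 0.235294 ms.
Pipeline fill: first packet needs 4·t_tx to clear all hops; remaining 2 packets each add one t_tx.
Total = (4+3-1)·t_tx + 4·t_prop = 6·0.000163265 + 4·0.235294 = 0.942 ms.

0.942 ms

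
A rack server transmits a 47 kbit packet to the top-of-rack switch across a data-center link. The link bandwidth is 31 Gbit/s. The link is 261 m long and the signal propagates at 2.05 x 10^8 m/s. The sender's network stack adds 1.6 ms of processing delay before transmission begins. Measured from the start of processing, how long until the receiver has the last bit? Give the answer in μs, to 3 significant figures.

1600 μs

L = 47000 bits.
Transmission delay = L/R = 47000 / 31000000000 = 1.51613 μs.
Propagation delay = d/s = 261 m / 2.05e+08 m/s = 1.27317 μs.
Plus processing delay 1.6 ms = 1600 μs.
Total = 1600 μs.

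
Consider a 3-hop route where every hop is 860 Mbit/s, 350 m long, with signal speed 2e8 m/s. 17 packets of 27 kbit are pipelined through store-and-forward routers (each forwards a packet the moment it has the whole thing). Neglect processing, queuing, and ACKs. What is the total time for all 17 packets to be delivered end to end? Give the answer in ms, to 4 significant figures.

Per-hop transmission t_tx = L/R = 27000/860000000 = 0.0313953 ms.
Per-hop propagation t_prop = 350/200000000 = 0.00175 ms.
Pipeline fill: first packet needs 3·t_tx to clear all hops; remaining 16 packets each add one t_tx.
Total = (3+17-1)·t_tx + 3·t_prop = 19·0.0313953 + 3·0.00175 = 0.6018 ms.

0.6018 ms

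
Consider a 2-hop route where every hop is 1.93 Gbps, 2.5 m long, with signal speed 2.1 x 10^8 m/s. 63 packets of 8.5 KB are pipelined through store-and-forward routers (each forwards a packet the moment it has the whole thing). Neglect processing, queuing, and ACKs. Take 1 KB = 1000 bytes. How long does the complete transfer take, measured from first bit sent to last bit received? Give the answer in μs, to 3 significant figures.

2250 μs

Per-hop transmission t_tx = L/R = 68000/1930000000 = 35.2332 μs.
Per-hop propagation t_prop = 2.5/210000000 = 0.0119048 μs.
Pipeline fill: first packet needs 2·t_tx to clear all hops; remaining 62 packets each add one t_tx.
Total = (2+63-1)·t_tx + 2·t_prop = 64·35.2332 + 2·0.0119048 = 2250 μs.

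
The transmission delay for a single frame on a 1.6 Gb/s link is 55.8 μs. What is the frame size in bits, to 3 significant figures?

89300 bits

L = R × t_tx = 1600000000 b/s × 5.58e-05 s = 89280 bits.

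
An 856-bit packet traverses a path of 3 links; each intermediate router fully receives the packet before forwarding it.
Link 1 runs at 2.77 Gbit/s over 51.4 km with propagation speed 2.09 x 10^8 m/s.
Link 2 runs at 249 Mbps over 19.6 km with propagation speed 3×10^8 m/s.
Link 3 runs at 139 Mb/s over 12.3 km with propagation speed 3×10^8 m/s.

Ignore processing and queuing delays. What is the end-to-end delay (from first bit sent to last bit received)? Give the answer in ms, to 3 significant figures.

Transmission delays (L/R per hop): 0.000309025, 0.00343775, 0.00615827 ms; sum = 0.00990505 ms.
Propagation delays (d/s per hop): 0.245933, 0.0653333, 0.041 ms; sum = 0.352266 ms.
End-to-end = 0.362 ms.

0.362 ms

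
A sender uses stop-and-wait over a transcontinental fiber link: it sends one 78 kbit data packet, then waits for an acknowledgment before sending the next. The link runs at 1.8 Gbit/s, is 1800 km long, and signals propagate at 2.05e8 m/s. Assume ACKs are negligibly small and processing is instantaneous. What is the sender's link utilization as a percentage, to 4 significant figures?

t_tx = L/R = 78000/1800000000 = 4.33333e-05 s.
t_prop = 1800000/2.05e+08 = 0.00878049 s; RTT = 0.017561 s.
Cycle = t_tx + RTT = 0.0176043 s.
Utilization = t_tx / cycle = 4.33333e-05/0.0176043 = 0.2462 %.

0.2462 %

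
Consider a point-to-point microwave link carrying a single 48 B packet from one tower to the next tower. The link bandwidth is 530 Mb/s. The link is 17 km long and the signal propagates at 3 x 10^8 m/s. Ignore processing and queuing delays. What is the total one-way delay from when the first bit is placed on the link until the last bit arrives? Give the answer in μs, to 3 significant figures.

L = 48 × 8 = 384 bits.
Transmission delay = L/R = 384 / 530000000 = 0.724528 μs.
Propagation delay = d/s = 17000 m / 300000000 m/s = 56.6667 μs.
Total = 57.4 μs.

57.4 μs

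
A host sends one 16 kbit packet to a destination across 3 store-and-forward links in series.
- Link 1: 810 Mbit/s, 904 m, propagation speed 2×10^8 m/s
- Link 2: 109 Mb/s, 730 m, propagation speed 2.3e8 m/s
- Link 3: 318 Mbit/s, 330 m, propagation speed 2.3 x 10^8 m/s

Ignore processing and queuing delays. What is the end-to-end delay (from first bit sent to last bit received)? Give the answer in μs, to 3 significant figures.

226 μs

L = 16000 bits.
Transmission delays (L/R per hop): 19.7531, 146.789, 50.3145 μs; sum = 216.857 μs.
Propagation delays (d/s per hop): 4.52, 3.17391, 1.43478 μs; sum = 9.1287 μs.
End-to-end = 226 μs.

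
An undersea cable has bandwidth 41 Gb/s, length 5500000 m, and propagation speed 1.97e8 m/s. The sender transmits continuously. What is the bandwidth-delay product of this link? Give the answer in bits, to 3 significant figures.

1140000000 bits

Propagation delay = 5500000 / 197000000 = 0.0279188 s.
BDP = R × t_prop = 41000000000 × 0.0279188 = 1144670000 bits.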